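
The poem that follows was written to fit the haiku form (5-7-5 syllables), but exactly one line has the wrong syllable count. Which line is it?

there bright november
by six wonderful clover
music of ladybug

Line 3

Line 1: "there bright november": 1+1+3 = 5 ✓
Line 2: "by six wonderful clover": 1+1+3+2 = 7 ✓
Line 3: "music of ladybug": 2+1+3 = 6 (expected 5)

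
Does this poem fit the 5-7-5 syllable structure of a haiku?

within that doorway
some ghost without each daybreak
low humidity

Line 1: within (2), that (1), doorway (2) → 5 ✓
Line 2: some (1), ghost (1), without (2), each (1), daybreak (2) → 7 ✓
Line 3: low (1), humidity (4) → 5 ✓

Yes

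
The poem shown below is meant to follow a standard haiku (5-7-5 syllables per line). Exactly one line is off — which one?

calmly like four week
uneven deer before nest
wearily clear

Line 1: "calmly like four week": 2+1+1+1 = 5 ✓
Line 2: "uneven deer before nest": 3+1+2+1 = 7 ✓
Line 3: "wearily clear": 3+1 = 4 (expected 5)

Line 3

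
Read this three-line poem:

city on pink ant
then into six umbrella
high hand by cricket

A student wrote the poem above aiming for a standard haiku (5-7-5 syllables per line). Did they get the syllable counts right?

Yes

Line 1: city (2), on (1), pink (1), ant (1) → 5 ✓
Line 2: then (1), into (2), six (1), umbrella (3) → 7 ✓
Line 3: high (1), hand (1), by (1), cricket (2) → 5 ✓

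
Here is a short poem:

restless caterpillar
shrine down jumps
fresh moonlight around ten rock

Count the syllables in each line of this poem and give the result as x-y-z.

Line 1: "restless caterpillar": 2+4 = 6
Line 2: "shrine down jumps": 1+1+1 = 3
Line 3: "fresh moonlight around ten rock": 1+2+2+1+1 = 7

6-3-7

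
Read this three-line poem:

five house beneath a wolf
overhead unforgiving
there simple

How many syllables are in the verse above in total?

16

Line 1: five(1) + house(1) + beneath(2) + a(1) + wolf(1) = 6
Line 2: overhead(3) + unforgiving(4) = 7
Line 3: there(1) + simple(2) = 3
Total: 6 + 7 + 3 = 16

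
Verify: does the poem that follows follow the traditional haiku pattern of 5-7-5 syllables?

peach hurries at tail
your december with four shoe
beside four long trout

Yes

Line 1: "peach hurries at tail": 1+2+1+1 = 5 ✓
Line 2: "your december with four shoe": 1+3+1+1+1 = 7 ✓
Line 3: "beside four long trout": 2+1+1+1 = 5 ✓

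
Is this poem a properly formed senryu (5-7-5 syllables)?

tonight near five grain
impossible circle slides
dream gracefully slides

Line 1: tonight (2), near (1), five (1), grain (1) → 5 ✓
Line 2: impossible (4), circle (2), slides (1) → 7 ✓
Line 3: dream (1), gracefully (3), slides (1) → 5 ✓

Yes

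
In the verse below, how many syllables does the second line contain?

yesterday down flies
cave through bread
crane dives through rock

3

The second line: "cave through bread": 1+1+1 = 3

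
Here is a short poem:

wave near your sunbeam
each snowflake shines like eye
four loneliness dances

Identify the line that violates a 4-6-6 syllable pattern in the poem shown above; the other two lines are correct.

Line 1: wave(1) + near(1) + your(1) + sunbeam(2) = 5 (expected 4)
Line 2: each(1) + snowflake(2) + shines(1) + like(1) + eye(1) = 6 ✓
Line 3: four(1) + loneliness(3) + dances(2) = 6 ✓

Line 1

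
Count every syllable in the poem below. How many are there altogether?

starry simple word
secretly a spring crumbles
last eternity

17

Line 1: starry (2), simple (2), word (1) → 5
Line 2: secretly (3), a (1), spring (1), crumbles (2) → 7
Line 3: last (1), eternity (4) → 5
Total: 5 + 7 + 5 = 17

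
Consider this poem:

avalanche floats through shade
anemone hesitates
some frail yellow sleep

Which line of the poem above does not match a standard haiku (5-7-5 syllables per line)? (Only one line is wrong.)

Line 1: avalanche(3) + floats(1) + through(1) + shade(1) = 6 (expected 5)
Line 2: anemone(4) + hesitates(3) = 7 ✓
Line 3: some(1) + frail(1) + yellow(2) + sleep(1) = 5 ✓

Line 1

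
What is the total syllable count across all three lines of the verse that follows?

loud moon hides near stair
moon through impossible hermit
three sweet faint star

17

Line 1: loud(1) + moon(1) + hides(1) + near(1) + stair(1) = 5
Line 2: moon(1) + through(1) + impossible(4) + hermit(2) = 8
Line 3: three(1) + sweet(1) + faint(1) + star(1) = 4
Total: 5 + 8 + 4 = 17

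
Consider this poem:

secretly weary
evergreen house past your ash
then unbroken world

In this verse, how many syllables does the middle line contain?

7

The middle line: evergreen(3) + house(1) + past(1) + your(1) + ash(1) = 7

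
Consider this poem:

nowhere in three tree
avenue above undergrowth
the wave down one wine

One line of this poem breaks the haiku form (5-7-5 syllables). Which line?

The second line

Line 1: "nowhere in three tree": 2+1+1+1 = 5 ✓
Line 2: "avenue above undergrowth": 3+2+3 = 8 (expected 7)
Line 3: "the wave down one wine": 1+1+1+1+1 = 5 ✓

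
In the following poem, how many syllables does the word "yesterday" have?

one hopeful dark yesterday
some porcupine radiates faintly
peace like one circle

3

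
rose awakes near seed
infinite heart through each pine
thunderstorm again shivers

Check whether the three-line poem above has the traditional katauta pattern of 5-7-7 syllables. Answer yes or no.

Yes

Line 1: "rose awakes near seed": 1+2+1+1 = 5 ✓
Line 2: "infinite heart through each pine": 3+1+1+1+1 = 7 ✓
Line 3: "thunderstorm again shivers": 3+2+2 = 7 ✓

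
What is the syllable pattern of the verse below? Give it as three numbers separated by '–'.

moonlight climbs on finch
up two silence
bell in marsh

5–4–3

Line 1: moonlight(2) + climbs(1) + on(1) + finch(1) = 5
Line 2: up(1) + two(1) + silence(2) = 4
Line 3: bell(1) + in(1) + marsh(1) = 3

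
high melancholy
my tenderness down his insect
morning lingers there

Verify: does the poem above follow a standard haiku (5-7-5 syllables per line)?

No

Line 1: high(1) + melancholy(4) = 5 ✓
Line 2: my(1) + tenderness(3) + down(1) + his(1) + insect(2) = 8 (expected 7)
Line 3: morning(2) + lingers(2) + there(1) = 5 ✓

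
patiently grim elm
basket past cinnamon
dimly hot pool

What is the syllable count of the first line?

5

The first line: patiently(3) + grim(1) + elm(1) = 5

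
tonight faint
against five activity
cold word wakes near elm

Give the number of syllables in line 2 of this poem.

Line 2: against(2) + five(1) + activity(4) = 7

7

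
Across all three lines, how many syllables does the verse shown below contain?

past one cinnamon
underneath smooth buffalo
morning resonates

17

Line 1: past (1), one (1), cinnamon (3) → 5
Line 2: underneath (3), smooth (1), buffalo (3) → 7
Line 3: morning (2), resonates (3) → 5
Total: 5 + 7 + 5 = 17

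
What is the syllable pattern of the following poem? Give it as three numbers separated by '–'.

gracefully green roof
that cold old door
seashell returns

Line 1: gracefully (3), green (1), roof (1) → 5
Line 2: that (1), cold (1), old (1), door (1) → 4
Line 3: seashell (2), returns (2) → 4

5–4–4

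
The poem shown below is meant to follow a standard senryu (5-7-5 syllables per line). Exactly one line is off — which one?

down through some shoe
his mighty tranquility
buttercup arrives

Line 1: down(1) + through(1) + some(1) + shoe(1) = 4 (expected 5)
Line 2: his(1) + mighty(2) + tranquility(4) = 7 ✓
Line 3: buttercup(3) + arrives(2) = 5 ✓

The first line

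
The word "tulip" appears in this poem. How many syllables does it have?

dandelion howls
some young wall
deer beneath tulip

2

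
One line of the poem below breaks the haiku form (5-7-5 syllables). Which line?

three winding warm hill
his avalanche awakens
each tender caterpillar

The third line

Line 1: "three winding warm hill": 1+2+1+1 = 5 ✓
Line 2: "his avalanche awakens": 1+3+3 = 7 ✓
Line 3: "each tender caterpillar": 1+2+4 = 7 (expected 5)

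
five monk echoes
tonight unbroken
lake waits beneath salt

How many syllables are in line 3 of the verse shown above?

Line 3: "lake waits beneath salt": 1+1+2+1 = 5

5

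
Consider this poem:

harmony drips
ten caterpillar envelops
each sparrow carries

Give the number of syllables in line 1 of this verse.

4

Line 1: harmony (3), drips (1) → 4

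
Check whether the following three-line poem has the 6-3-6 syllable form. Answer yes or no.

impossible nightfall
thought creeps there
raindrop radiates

No

Line 1: impossible(4) + nightfall(2) = 6 ✓
Line 2: thought(1) + creeps(1) + there(1) = 3 ✓
Line 3: raindrop(2) + radiates(3) = 5 (expected 6)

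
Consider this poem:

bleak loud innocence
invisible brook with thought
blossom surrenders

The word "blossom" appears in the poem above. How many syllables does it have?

2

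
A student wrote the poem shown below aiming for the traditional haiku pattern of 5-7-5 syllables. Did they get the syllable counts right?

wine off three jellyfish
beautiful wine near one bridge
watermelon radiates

No

Line 1: wine(1) + off(1) + three(1) + jellyfish(3) = 6 (expected 5)
Line 2: beautiful(3) + wine(1) + near(1) + one(1) + bridge(1) = 7 ✓
Line 3: watermelon(4) + radiates(3) = 7 (expected 5)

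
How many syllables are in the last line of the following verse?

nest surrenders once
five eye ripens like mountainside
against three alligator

7

The last line: against(2) + three(1) + alligator(4) = 7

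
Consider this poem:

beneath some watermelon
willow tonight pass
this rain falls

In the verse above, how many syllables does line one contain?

Line one: beneath(2) + some(1) + watermelon(4) = 7

7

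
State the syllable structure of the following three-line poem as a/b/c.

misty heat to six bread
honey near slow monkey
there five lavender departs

6/6/7

Line 1: misty(2) + heat(1) + to(1) + six(1) + bread(1) = 6
Line 2: honey(2) + near(1) + slow(1) + monkey(2) = 6
Line 3: there(1) + five(1) + lavender(3) + departs(2) = 7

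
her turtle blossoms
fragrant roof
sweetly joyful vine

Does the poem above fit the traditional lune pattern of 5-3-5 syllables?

Yes

Line 1: "her turtle blossoms": 1+2+2 = 5 ✓
Line 2: "fragrant roof": 2+1 = 3 ✓
Line 3: "sweetly joyful vine": 2+2+1 = 5 ✓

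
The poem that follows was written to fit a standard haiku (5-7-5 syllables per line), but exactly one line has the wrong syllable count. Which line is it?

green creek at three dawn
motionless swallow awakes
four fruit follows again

Line 3

Line 1: green(1) + creek(1) + at(1) + three(1) + dawn(1) = 5 ✓
Line 2: motionless(3) + swallow(2) + awakes(2) = 7 ✓
Line 3: four(1) + fruit(1) + follows(2) + again(2) = 6 (expected 5)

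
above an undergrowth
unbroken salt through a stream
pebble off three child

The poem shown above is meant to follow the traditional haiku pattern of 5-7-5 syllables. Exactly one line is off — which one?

Line 1

Line 1: above (2), an (1), undergrowth (3) → 6 (expected 5)
Line 2: unbroken (3), salt (1), through (1), a (1), stream (1) → 7 ✓
Line 3: pebble (2), off (1), three (1), child (1) → 5 ✓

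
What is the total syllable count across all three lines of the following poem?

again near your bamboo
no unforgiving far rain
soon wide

15

Line 1: again(2) + near(1) + your(1) + bamboo(2) = 6
Line 2: no(1) + unforgiving(4) + far(1) + rain(1) = 7
Line 3: soon(1) + wide(1) = 2
Total: 6 + 7 + 2 = 15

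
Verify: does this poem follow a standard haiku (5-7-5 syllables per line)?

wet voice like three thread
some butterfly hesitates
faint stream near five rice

Line 1: "wet voice like three thread": 1+1+1+1+1 = 5 ✓
Line 2: "some butterfly hesitates": 1+3+3 = 7 ✓
Line 3: "faint stream near five rice": 1+1+1+1+1 = 5 ✓

Yes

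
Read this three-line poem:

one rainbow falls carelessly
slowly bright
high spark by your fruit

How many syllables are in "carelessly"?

3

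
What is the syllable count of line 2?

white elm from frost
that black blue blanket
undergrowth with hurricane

Line 2: "that black blue blanket": 1+1+1+2 = 5

5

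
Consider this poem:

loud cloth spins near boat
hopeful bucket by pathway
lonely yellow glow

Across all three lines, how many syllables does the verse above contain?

Line 1: loud (1), cloth (1), spins (1), near (1), boat (1) → 5
Line 2: hopeful (2), bucket (2), by (1), pathway (2) → 7
Line 3: lonely (2), yellow (2), glow (1) → 5
Total: 5 + 7 + 5 = 17

17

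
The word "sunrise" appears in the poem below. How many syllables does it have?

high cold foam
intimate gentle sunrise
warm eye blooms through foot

2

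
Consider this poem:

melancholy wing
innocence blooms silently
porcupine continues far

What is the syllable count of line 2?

7

Line 2: innocence (3), blooms (1), silently (3) → 7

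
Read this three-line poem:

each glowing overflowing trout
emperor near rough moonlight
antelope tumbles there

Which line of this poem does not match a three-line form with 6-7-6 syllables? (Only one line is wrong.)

Line 1: each(1) + glowing(2) + overflowing(4) + trout(1) = 8 (expected 6)
Line 2: emperor(3) + near(1) + rough(1) + moonlight(2) = 7 ✓
Line 3: antelope(3) + tumbles(2) + there(1) = 6 ✓

Line 1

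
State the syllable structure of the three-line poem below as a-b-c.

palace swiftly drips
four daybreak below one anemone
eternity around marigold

Line 1: palace(2) + swiftly(2) + drips(1) = 5
Line 2: four(1) + daybreak(2) + below(2) + one(1) + anemone(4) = 10
Line 3: eternity(4) + around(2) + marigold(3) = 9

5-10-9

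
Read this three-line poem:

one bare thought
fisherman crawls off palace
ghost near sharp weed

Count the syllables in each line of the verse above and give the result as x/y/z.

3/7/4

Line 1: one (1), bare (1), thought (1) → 3
Line 2: fisherman (3), crawls (1), off (1), palace (2) → 7
Line 3: ghost (1), near (1), sharp (1), weed (1) → 4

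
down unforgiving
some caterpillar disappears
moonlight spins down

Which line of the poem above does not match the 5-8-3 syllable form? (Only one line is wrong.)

Line 1: down(1) + unforgiving(4) = 5 ✓
Line 2: some(1) + caterpillar(4) + disappears(3) = 8 ✓
Line 3: moonlight(2) + spins(1) + down(1) = 4 (expected 3)

Line 3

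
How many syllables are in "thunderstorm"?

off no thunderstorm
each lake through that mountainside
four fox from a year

"thunderstorm" has 3 syllables.

3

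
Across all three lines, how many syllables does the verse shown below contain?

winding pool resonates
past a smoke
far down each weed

13

Line 1: winding (2), pool (1), resonates (3) → 6
Line 2: past (1), a (1), smoke (1) → 3
Line 3: far (1), down (1), each (1), weed (1) → 4
Total: 6 + 3 + 4 = 13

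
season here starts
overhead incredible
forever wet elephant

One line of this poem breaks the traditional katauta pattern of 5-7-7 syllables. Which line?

Line 1: season (2), here (1), starts (1) → 4 (expected 5)
Line 2: overhead (3), incredible (4) → 7 ✓
Line 3: forever (3), wet (1), elephant (3) → 7 ✓

The first line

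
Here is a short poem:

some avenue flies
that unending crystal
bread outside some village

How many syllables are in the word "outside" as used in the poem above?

"outside" has 2 syllables.

2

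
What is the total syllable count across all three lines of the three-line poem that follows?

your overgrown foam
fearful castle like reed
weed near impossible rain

Line 1: "your overgrown foam": 1+3+1 = 5
Line 2: "fearful castle like reed": 2+2+1+1 = 6
Line 3: "weed near impossible rain": 1+1+4+1 = 7
Total: 5 + 6 + 7 = 18

18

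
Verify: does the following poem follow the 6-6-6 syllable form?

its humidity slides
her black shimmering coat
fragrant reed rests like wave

Line 1: "its humidity slides": 1+4+1 = 6 ✓
Line 2: "her black shimmering coat": 1+1+3+1 = 6 ✓
Line 3: "fragrant reed rests like wave": 2+1+1+1+1 = 6 ✓

Yes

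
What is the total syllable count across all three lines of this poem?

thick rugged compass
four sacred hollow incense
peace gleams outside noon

Line 1: "thick rugged compass": 1+2+2 = 5
Line 2: "four sacred hollow incense": 1+2+2+2 = 7
Line 3: "peace gleams outside noon": 1+1+2+1 = 5
Total: 5 + 7 + 5 = 17

17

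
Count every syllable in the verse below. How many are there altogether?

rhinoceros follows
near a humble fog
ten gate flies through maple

Line 1: rhinoceros (4), follows (2) → 6
Line 2: near (1), a (1), humble (2), fog (1) → 5
Line 3: ten (1), gate (1), flies (1), through (1), maple (2) → 6
Total: 6 + 5 + 6 = 17

17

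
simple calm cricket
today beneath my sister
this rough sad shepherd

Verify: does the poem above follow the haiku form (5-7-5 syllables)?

Line 1: simple(2) + calm(1) + cricket(2) = 5 ✓
Line 2: today(2) + beneath(2) + my(1) + sister(2) = 7 ✓
Line 3: this(1) + rough(1) + sad(1) + shepherd(2) = 5 ✓

Yes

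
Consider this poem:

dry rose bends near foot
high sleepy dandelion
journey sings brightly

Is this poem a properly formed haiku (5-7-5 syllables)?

Line 1: dry (1), rose (1), bends (1), near (1), foot (1) → 5 ✓
Line 2: high (1), sleepy (2), dandelion (4) → 7 ✓
Line 3: journey (2), sings (1), brightly (2) → 5 ✓

Yes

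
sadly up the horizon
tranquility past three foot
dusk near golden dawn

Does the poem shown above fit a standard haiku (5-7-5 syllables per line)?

No

Line 1: "sadly up the horizon": 2+1+1+3 = 7 (expected 5)
Line 2: "tranquility past three foot": 4+1+1+1 = 7 ✓
Line 3: "dusk near golden dawn": 1+1+2+1 = 5 ✓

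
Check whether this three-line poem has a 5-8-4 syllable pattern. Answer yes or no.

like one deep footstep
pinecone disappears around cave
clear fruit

Line 1: "like one deep footstep": 1+1+1+2 = 5 ✓
Line 2: "pinecone disappears around cave": 2+3+2+1 = 8 ✓
Line 3: "clear fruit": 1+1 = 2 (expected 4)

No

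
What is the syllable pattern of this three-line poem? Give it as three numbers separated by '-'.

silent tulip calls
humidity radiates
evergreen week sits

Line 1: "silent tulip calls": 2+2+1 = 5
Line 2: "humidity radiates": 4+3 = 7
Line 3: "evergreen week sits": 3+1+1 = 5

5-7-5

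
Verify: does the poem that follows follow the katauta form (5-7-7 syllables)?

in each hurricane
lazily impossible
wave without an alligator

No

Line 1: in(1) + each(1) + hurricane(3) = 5 ✓
Line 2: lazily(3) + impossible(4) = 7 ✓
Line 3: wave(1) + without(2) + an(1) + alligator(4) = 8 (expected 7)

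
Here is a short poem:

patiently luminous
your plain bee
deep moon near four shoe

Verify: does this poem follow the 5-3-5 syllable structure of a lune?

No

Line 1: patiently (3), luminous (3) → 6 (expected 5)
Line 2: your (1), plain (1), bee (1) → 3 ✓
Line 3: deep (1), moon (1), near (1), four (1), shoe (1) → 5 ✓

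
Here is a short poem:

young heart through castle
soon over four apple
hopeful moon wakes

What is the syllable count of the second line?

The second line: soon(1) + over(2) + four(1) + apple(2) = 6

6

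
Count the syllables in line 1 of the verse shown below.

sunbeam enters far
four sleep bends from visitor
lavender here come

5

Line 1: "sunbeam enters far": 2+2+1 = 5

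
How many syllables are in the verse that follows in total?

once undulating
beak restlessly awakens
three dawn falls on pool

17

Line 1: once(1) + undulating(4) = 5
Line 2: beak(1) + restlessly(3) + awakens(3) = 7
Line 3: three(1) + dawn(1) + falls(1) + on(1) + pool(1) = 5
Total: 5 + 7 + 5 = 17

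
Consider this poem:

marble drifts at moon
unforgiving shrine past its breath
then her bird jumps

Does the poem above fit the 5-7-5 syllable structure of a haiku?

Line 1: "marble drifts at moon": 2+1+1+1 = 5 ✓
Line 2: "unforgiving shrine past its breath": 4+1+1+1+1 = 8 (expected 7)
Line 3: "then her bird jumps": 1+1+1+1 = 4 (expected 5)

No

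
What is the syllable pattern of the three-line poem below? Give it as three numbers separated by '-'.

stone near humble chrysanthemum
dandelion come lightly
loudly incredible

8-7-6

Line 1: stone (1), near (1), humble (2), chrysanthemum (4) → 8
Line 2: dandelion (4), come (1), lightly (2) → 7
Line 3: loudly (2), incredible (4) → 6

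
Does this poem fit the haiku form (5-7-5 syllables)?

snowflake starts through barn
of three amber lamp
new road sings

No

Line 1: "snowflake starts through barn": 2+1+1+1 = 5 ✓
Line 2: "of three amber lamp": 1+1+2+1 = 5 (expected 7)
Line 3: "new road sings": 1+1+1 = 3 (expected 5)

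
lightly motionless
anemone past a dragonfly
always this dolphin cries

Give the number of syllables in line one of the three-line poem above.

5

Line one: "lightly motionless": 2+3 = 5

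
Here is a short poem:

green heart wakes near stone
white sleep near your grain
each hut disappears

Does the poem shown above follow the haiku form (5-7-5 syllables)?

No

Line 1: green(1) + heart(1) + wakes(1) + near(1) + stone(1) = 5 ✓
Line 2: white(1) + sleep(1) + near(1) + your(1) + grain(1) = 5 (expected 7)
Line 3: each(1) + hut(1) + disappears(3) = 5 ✓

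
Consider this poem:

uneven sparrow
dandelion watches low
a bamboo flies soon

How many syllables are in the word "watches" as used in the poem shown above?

"watches" has 2 syllables.

2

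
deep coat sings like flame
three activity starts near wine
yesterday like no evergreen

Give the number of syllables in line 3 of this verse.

8

Line 3: yesterday(3) + like(1) + no(1) + evergreen(3) = 8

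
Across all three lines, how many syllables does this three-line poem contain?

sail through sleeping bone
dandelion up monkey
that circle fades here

17

Line 1: sail(1) + through(1) + sleeping(2) + bone(1) = 5
Line 2: dandelion(4) + up(1) + monkey(2) = 7
Line 3: that(1) + circle(2) + fades(1) + here(1) = 5
Total: 5 + 7 + 5 = 17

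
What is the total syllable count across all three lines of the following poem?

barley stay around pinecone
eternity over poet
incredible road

Line 1: barley (2), stay (1), around (2), pinecone (2) → 7
Line 2: eternity (4), over (2), poet (2) → 8
Line 3: incredible (4), road (1) → 5
Total: 7 + 8 + 5 = 20

20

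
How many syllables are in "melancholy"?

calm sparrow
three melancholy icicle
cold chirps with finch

4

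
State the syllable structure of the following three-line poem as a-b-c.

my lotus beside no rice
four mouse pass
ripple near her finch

Line 1: "my lotus beside no rice": 1+2+2+1+1 = 7
Line 2: "four mouse pass": 1+1+1 = 3
Line 3: "ripple near her finch": 2+1+1+1 = 5

7-3-5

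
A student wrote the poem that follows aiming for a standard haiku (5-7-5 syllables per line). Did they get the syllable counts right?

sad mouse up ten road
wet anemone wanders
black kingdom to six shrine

No

Line 1: sad(1) + mouse(1) + up(1) + ten(1) + road(1) = 5 ✓
Line 2: wet(1) + anemone(4) + wanders(2) = 7 ✓
Line 3: black(1) + kingdom(2) + to(1) + six(1) + shrine(1) = 6 (expected 5)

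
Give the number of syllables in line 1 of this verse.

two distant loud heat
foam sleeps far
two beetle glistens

5

Line 1: "two distant loud heat": 1+2+1+1 = 5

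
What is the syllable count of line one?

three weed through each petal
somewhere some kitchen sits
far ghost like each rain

6

Line one: three (1), weed (1), through (1), each (1), petal (2) → 6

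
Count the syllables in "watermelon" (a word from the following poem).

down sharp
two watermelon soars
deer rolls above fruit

"watermelon" has 4 syllables.

4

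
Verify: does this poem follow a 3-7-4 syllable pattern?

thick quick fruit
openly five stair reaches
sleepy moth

No

Line 1: thick(1) + quick(1) + fruit(1) = 3 ✓
Line 2: openly(3) + five(1) + stair(1) + reaches(2) = 7 ✓
Line 3: sleepy(2) + moth(1) = 3 (expected 4)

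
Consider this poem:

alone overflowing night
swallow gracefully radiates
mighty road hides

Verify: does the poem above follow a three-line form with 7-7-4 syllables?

No

Line 1: alone(2) + overflowing(4) + night(1) = 7 ✓
Line 2: swallow(2) + gracefully(3) + radiates(3) = 8 (expected 7)
Line 3: mighty(2) + road(1) + hides(1) = 4 ✓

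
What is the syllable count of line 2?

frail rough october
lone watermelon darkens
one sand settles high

Line 2: lone(1) + watermelon(4) + darkens(2) = 7

7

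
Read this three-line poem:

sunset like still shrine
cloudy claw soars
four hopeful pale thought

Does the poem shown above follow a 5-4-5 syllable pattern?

Yes

Line 1: sunset(2) + like(1) + still(1) + shrine(1) = 5 ✓
Line 2: cloudy(2) + claw(1) + soars(1) = 4 ✓
Line 3: four(1) + hopeful(2) + pale(1) + thought(1) = 5 ✓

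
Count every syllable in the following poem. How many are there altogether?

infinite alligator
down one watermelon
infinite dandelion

20

Line 1: infinite(3) + alligator(4) = 7
Line 2: down(1) + one(1) + watermelon(4) = 6
Line 3: infinite(3) + dandelion(4) = 7
Total: 7 + 6 + 7 = 20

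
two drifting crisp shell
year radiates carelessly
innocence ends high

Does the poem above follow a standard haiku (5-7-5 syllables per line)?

Yes

Line 1: two (1), drifting (2), crisp (1), shell (1) → 5 ✓
Line 2: year (1), radiates (3), carelessly (3) → 7 ✓
Line 3: innocence (3), ends (1), high (1) → 5 ✓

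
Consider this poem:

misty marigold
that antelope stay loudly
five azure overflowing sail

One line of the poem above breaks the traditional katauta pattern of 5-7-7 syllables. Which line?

The third line

Line 1: misty(2) + marigold(3) = 5 ✓
Line 2: that(1) + antelope(3) + stay(1) + loudly(2) = 7 ✓
Line 3: five(1) + azure(2) + overflowing(4) + sail(1) = 8 (expected 7)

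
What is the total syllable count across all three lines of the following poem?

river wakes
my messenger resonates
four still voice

Line 1: "river wakes": 2+1 = 3
Line 2: "my messenger resonates": 1+3+3 = 7
Line 3: "four still voice": 1+1+1 = 3
Total: 3 + 7 + 3 = 13

13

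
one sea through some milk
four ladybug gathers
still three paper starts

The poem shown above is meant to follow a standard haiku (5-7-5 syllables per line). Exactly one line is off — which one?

Line 2

Line 1: "one sea through some milk": 1+1+1+1+1 = 5 ✓
Line 2: "four ladybug gathers": 1+3+2 = 6 (expected 7)
Line 3: "still three paper starts": 1+1+2+1 = 5 ✓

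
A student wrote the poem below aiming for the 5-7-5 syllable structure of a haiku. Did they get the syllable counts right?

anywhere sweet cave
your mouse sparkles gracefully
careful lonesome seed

Line 1: anywhere(3) + sweet(1) + cave(1) = 5 ✓
Line 2: your(1) + mouse(1) + sparkles(2) + gracefully(3) = 7 ✓
Line 3: careful(2) + lonesome(2) + seed(1) = 5 ✓

Yes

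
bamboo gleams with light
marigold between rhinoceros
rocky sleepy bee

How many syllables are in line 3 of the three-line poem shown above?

5

Line 3: rocky(2) + sleepy(2) + bee(1) = 5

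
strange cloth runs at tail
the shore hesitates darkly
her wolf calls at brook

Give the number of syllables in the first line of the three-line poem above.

5

The first line: "strange cloth runs at tail": 1+1+1+1+1 = 5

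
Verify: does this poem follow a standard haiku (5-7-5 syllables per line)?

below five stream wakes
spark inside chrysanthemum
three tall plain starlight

Line 1: below(2) + five(1) + stream(1) + wakes(1) = 5 ✓
Line 2: spark(1) + inside(2) + chrysanthemum(4) = 7 ✓
Line 3: three(1) + tall(1) + plain(1) + starlight(2) = 5 ✓

Yes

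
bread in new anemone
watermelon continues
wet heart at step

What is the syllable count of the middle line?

7

The middle line: watermelon (4), continues (3) → 7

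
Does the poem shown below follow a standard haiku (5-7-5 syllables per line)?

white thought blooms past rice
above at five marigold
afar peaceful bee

Line 1: white(1) + thought(1) + blooms(1) + past(1) + rice(1) = 5 ✓
Line 2: above(2) + at(1) + five(1) + marigold(3) = 7 ✓
Line 3: afar(2) + peaceful(2) + bee(1) = 5 ✓

Yes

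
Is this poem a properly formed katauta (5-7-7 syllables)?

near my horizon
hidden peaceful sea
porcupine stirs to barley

No

Line 1: near(1) + my(1) + horizon(3) = 5 ✓
Line 2: hidden(2) + peaceful(2) + sea(1) = 5 (expected 7)
Line 3: porcupine(3) + stirs(1) + to(1) + barley(2) = 7 ✓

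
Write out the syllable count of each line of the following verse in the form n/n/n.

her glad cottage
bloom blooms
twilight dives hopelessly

Line 1: her(1) + glad(1) + cottage(2) = 4
Line 2: bloom(1) + blooms(1) = 2
Line 3: twilight(2) + dives(1) + hopelessly(3) = 6

4/2/6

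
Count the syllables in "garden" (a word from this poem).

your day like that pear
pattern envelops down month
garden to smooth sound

2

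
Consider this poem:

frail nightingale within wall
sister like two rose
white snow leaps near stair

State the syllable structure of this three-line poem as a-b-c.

7-5-5

Line 1: frail(1) + nightingale(3) + within(2) + wall(1) = 7
Line 2: sister(2) + like(1) + two(1) + rose(1) = 5
Line 3: white(1) + snow(1) + leaps(1) + near(1) + stair(1) = 5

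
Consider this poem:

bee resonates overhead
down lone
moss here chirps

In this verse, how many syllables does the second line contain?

The second line: down (1), lone (1) → 2

2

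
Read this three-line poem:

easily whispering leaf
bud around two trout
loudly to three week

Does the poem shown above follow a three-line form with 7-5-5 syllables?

Yes

Line 1: "easily whispering leaf": 3+3+1 = 7 ✓
Line 2: "bud around two trout": 1+2+1+1 = 5 ✓
Line 3: "loudly to three week": 2+1+1+1 = 5 ✓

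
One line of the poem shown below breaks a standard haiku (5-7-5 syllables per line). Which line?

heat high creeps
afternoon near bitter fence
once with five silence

Line 1

Line 1: "heat high creeps": 1+1+1 = 3 (expected 5)
Line 2: "afternoon near bitter fence": 3+1+2+1 = 7 ✓
Line 3: "once with five silence": 1+1+1+2 = 5 ✓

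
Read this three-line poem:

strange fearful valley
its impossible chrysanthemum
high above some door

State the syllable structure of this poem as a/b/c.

Line 1: "strange fearful valley": 1+2+2 = 5
Line 2: "its impossible chrysanthemum": 1+4+4 = 9
Line 3: "high above some door": 1+2+1+1 = 5

5/9/5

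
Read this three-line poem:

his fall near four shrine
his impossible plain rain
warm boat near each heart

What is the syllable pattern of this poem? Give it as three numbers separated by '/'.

Line 1: his (1), fall (1), near (1), four (1), shrine (1) → 5
Line 2: his (1), impossible (4), plain (1), rain (1) → 7
Line 3: warm (1), boat (1), near (1), each (1), heart (1) → 5

5/7/5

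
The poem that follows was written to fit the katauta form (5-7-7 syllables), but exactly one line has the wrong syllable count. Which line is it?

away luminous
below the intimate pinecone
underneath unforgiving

Line 1: "away luminous": 2+3 = 5 ✓
Line 2: "below the intimate pinecone": 2+1+3+2 = 8 (expected 7)
Line 3: "underneath unforgiving": 3+4 = 7 ✓

Line 2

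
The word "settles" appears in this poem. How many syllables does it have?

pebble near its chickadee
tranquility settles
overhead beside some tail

2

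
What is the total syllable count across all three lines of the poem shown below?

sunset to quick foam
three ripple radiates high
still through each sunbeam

17

Line 1: "sunset to quick foam": 2+1+1+1 = 5
Line 2: "three ripple radiates high": 1+2+3+1 = 7
Line 3: "still through each sunbeam": 1+1+1+2 = 5
Total: 5 + 7 + 5 = 17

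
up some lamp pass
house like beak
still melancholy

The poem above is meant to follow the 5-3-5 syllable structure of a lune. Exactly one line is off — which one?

Line 1: "up some lamp pass": 1+1+1+1 = 4 (expected 5)
Line 2: "house like beak": 1+1+1 = 3 ✓
Line 3: "still melancholy": 1+4 = 5 ✓

The first line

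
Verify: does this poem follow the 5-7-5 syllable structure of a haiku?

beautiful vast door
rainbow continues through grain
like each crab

No

Line 1: "beautiful vast door": 3+1+1 = 5 ✓
Line 2: "rainbow continues through grain": 2+3+1+1 = 7 ✓
Line 3: "like each crab": 1+1+1 = 3 (expected 5)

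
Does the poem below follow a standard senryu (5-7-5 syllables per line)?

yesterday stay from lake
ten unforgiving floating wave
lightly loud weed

No

Line 1: "yesterday stay from lake": 3+1+1+1 = 6 (expected 5)
Line 2: "ten unforgiving floating wave": 1+4+2+1 = 8 (expected 7)
Line 3: "lightly loud weed": 2+1+1 = 4 (expected 5)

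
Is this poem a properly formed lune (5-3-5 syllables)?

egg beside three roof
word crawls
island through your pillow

Line 1: egg (1), beside (2), three (1), roof (1) → 5 ✓
Line 2: word (1), crawls (1) → 2 (expected 3)
Line 3: island (2), through (1), your (1), pillow (2) → 6 (expected 5)

No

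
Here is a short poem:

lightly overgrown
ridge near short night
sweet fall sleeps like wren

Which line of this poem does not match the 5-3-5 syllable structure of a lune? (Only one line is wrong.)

Line 1: lightly (2), overgrown (3) → 5 ✓
Line 2: ridge (1), near (1), short (1), night (1) → 4 (expected 3)
Line 3: sweet (1), fall (1), sleeps (1), like (1), wren (1) → 5 ✓

The second line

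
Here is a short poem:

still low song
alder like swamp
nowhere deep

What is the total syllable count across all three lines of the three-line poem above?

10

Line 1: still (1), low (1), song (1) → 3
Line 2: alder (2), like (1), swamp (1) → 4
Line 3: nowhere (2), deep (1) → 3
Total: 3 + 4 + 3 = 10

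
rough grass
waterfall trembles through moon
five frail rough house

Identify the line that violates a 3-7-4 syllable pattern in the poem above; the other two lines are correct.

Line 1: "rough grass": 1+1 = 2 (expected 3)
Line 2: "waterfall trembles through moon": 3+2+1+1 = 7 ✓
Line 3: "five frail rough house": 1+1+1+1 = 4 ✓

The first line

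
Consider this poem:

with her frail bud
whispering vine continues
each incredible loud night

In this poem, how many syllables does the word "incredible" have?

"incredible" has 4 syllables.

4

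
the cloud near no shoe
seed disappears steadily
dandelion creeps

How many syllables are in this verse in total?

17

Line 1: "the cloud near no shoe": 1+1+1+1+1 = 5
Line 2: "seed disappears steadily": 1+3+3 = 7
Line 3: "dandelion creeps": 4+1 = 5
Total: 5 + 7 + 5 = 17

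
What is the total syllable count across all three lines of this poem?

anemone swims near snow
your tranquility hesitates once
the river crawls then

Line 1: anemone (4), swims (1), near (1), snow (1) → 7
Line 2: your (1), tranquility (4), hesitates (3), once (1) → 9
Line 3: the (1), river (2), crawls (1), then (1) → 5
Total: 7 + 9 + 5 = 21

21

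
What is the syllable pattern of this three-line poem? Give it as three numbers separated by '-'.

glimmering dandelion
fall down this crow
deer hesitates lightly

7-4-6

Line 1: glimmering (3), dandelion (4) → 7
Line 2: fall (1), down (1), this (1), crow (1) → 4
Line 3: deer (1), hesitates (3), lightly (2) → 6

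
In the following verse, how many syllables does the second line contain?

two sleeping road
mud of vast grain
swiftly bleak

The second line: "mud of vast grain": 1+1+1+1 = 4

4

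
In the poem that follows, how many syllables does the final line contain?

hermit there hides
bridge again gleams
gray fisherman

4

The final line: gray (1), fisherman (3) → 4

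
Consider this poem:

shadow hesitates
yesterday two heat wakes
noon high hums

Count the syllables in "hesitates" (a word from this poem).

3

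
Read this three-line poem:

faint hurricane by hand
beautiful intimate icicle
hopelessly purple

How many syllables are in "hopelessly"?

3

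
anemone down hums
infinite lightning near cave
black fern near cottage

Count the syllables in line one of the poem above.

Line one: anemone (4), down (1), hums (1) → 6

6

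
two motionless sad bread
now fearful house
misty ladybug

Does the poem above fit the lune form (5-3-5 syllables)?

No

Line 1: two(1) + motionless(3) + sad(1) + bread(1) = 6 (expected 5)
Line 2: now(1) + fearful(2) + house(1) = 4 (expected 3)
Line 3: misty(2) + ladybug(3) = 5 ✓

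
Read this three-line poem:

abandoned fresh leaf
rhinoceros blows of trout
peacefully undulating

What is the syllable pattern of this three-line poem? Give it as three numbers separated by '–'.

Line 1: abandoned(3) + fresh(1) + leaf(1) = 5
Line 2: rhinoceros(4) + blows(1) + of(1) + trout(1) = 7
Line 3: peacefully(3) + undulating(4) = 7

5–7–7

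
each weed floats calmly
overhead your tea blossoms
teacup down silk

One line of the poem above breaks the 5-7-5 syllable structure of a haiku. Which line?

Line 1: each(1) + weed(1) + floats(1) + calmly(2) = 5 ✓
Line 2: overhead(3) + your(1) + tea(1) + blossoms(2) = 7 ✓
Line 3: teacup(2) + down(1) + silk(1) = 4 (expected 5)

Line 3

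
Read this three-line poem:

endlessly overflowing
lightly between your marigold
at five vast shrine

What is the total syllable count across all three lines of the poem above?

Line 1: "endlessly overflowing": 3+4 = 7
Line 2: "lightly between your marigold": 2+2+1+3 = 8
Line 3: "at five vast shrine": 1+1+1+1 = 4
Total: 7 + 8 + 4 = 19

19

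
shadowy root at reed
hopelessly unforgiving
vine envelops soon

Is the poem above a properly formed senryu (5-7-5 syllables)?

Line 1: shadowy(3) + root(1) + at(1) + reed(1) = 6 (expected 5)
Line 2: hopelessly(3) + unforgiving(4) = 7 ✓
Line 3: vine(1) + envelops(3) + soon(1) = 5 ✓

No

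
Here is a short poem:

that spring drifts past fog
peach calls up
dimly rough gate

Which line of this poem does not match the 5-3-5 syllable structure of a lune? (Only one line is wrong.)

The third line

Line 1: "that spring drifts past fog": 1+1+1+1+1 = 5 ✓
Line 2: "peach calls up": 1+1+1 = 3 ✓
Line 3: "dimly rough gate": 2+1+1 = 4 (expected 5)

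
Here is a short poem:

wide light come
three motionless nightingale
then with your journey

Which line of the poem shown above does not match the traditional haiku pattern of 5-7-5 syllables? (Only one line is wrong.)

The first line

Line 1: "wide light come": 1+1+1 = 3 (expected 5)
Line 2: "three motionless nightingale": 1+3+3 = 7 ✓
Line 3: "then with your journey": 1+1+1+2 = 5 ✓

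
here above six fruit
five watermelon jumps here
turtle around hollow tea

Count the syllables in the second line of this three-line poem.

7

The second line: five(1) + watermelon(4) + jumps(1) + here(1) = 7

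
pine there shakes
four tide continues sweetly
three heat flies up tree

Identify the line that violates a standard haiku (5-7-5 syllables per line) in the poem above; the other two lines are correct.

Line 1

Line 1: pine(1) + there(1) + shakes(1) = 3 (expected 5)
Line 2: four(1) + tide(1) + continues(3) + sweetly(2) = 7 ✓
Line 3: three(1) + heat(1) + flies(1) + up(1) + tree(1) = 5 ✓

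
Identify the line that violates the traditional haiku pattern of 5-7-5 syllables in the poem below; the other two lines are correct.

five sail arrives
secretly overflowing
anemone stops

The first line

Line 1: "five sail arrives": 1+1+2 = 4 (expected 5)
Line 2: "secretly overflowing": 3+4 = 7 ✓
Line 3: "anemone stops": 4+1 = 5 ✓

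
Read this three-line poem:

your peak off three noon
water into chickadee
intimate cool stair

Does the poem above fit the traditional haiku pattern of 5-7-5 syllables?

Line 1: your(1) + peak(1) + off(1) + three(1) + noon(1) = 5 ✓
Line 2: water(2) + into(2) + chickadee(3) = 7 ✓
Line 3: intimate(3) + cool(1) + stair(1) = 5 ✓

Yes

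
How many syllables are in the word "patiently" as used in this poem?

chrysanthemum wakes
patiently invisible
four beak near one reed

3

"patiently" has 3 syllables.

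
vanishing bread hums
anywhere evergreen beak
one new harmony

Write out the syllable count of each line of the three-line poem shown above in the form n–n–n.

Line 1: vanishing(3) + bread(1) + hums(1) = 5
Line 2: anywhere(3) + evergreen(3) + beak(1) = 7
Line 3: one(1) + new(1) + harmony(3) = 5

5–7–5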